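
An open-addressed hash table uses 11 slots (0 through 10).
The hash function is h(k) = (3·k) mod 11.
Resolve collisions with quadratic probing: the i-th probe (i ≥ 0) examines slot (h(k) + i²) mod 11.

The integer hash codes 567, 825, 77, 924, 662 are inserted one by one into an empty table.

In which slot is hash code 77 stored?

1

567 hashes to 7; slot 7 is free → place at 7.
825 hashes to 0; slot 0 is free → place at 0.
77 hashes to 0; 0 taken → place at 1.
924 hashes to 0; 0,1 taken → place at 4.
662 hashes to 6; slot 6 is free → place at 6.
Table: [825, 77, ∅, ∅, 924, ∅, 662, 567, ∅, ∅, ∅]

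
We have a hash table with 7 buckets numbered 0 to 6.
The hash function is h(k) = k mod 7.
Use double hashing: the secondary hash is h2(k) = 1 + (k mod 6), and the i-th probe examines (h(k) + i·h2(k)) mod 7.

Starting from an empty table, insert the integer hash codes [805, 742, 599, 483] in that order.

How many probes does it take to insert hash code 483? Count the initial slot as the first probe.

805: h=0 => slot 0
742: h=0, h2=5, probe 0,5 => slot 5
599: h=4 => slot 4
483: h=0, h2=4, probe 0,4,1 => slot 1
Table: [805, 483, —, —, 599, 742, —]

3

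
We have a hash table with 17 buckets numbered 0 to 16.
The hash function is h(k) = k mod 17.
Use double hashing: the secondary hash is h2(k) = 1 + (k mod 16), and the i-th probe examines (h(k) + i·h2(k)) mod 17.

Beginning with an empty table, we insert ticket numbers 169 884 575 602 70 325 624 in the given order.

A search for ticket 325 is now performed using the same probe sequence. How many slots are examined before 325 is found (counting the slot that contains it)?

Insert 169: h=16, slot 16 empty → index 16.
Insert 884: h=0, slot 0 empty → index 0.
Insert 575: h=14, slot 14 empty → index 14.
Insert 602: h=7, slot 7 empty → index 7.
Insert 70: h=2, slot 2 empty → index 2.
Insert 325: h=2, h2=6, slot 2 occupied → index 8.
Insert 624: h=12, slot 12 empty → index 12.
Table: [884, ., 70, ., ., ., ., 602, 325, ., ., ., 624, ., 575, ., 169]
Lookup 325: h=2, h2=6, probe 2,8 → found at 8.

2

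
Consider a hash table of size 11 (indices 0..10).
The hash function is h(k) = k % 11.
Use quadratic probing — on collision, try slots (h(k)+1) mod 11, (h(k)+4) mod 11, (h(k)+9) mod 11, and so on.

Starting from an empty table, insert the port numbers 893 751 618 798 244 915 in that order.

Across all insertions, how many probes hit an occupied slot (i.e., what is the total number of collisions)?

11

Insert 893: h=2, slot 2 empty -> index 2.
Insert 751: h=3, slot 3 empty -> index 3.
Insert 618: h=2, slots 2,3 occupied -> index 6.
Insert 798: h=6, slot 6 occupied -> index 7.
Insert 244: h=2, slots 2,3,6 occupied -> index 0.
Insert 915: h=2, slots 2,3,6,0,7 occupied -> index 5.
Table: [244, —, 893, 751, —, 915, 618, 798, —, —, —]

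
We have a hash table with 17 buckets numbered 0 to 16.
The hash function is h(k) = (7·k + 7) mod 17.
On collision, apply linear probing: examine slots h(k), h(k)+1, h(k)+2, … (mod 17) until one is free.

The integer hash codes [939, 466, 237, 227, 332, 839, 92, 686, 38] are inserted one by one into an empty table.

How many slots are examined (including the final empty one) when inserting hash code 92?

Insert 939: h=1, slot 1 empty => index 1.
Insert 466: h=5, slot 5 empty => index 5.
Insert 237: h=0, slot 0 empty => index 0.
Insert 227: h=15, slot 15 empty => index 15.
Insert 332: h=2, slot 2 empty => index 2.
Insert 839: h=15, slot 15 occupied => index 16.
Insert 92: h=5, slot 5 occupied => index 6.
Insert 686: h=15, slots 15,16,0,1,2 occupied => index 3.
Insert 38: h=1, slots 1,2,3 occupied => index 4.
Table: [237, 939, 332, 686, 38, 466, 92, —, —, —, —, —, —, —, —, 227, 839]

2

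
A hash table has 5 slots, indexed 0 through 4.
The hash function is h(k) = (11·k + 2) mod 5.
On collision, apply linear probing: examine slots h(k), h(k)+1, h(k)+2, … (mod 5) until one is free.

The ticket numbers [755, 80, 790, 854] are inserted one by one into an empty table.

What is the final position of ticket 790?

4

755: h=2 → slot 2
80: h=2, probe 2,3 → slot 3
790: h=2, probe 2,3,4 → slot 4
854: h=1 → slot 1
Table: [-, 854, 755, 80, 790]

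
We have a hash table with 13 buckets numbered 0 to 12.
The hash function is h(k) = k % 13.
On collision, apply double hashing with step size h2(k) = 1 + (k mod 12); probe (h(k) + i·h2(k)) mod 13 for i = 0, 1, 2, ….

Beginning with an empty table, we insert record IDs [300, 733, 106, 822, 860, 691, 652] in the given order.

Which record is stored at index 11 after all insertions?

300 hashes to 1; slot 1 is free -> place at 1.
733 hashes to 5; slot 5 is free -> place at 5.
106 hashes to 2; slot 2 is free -> place at 2.
822 hashes to 3; slot 3 is free -> place at 3.
860 hashes to 2, h2=9; 2 taken -> place at 11.
691 hashes to 2, h2=8; 2 taken -> place at 10.
652 hashes to 2, h2=5; 2 taken -> place at 7.
Table: [., 300, 106, 822, ., 733, ., 652, ., ., 691, 860, .]

860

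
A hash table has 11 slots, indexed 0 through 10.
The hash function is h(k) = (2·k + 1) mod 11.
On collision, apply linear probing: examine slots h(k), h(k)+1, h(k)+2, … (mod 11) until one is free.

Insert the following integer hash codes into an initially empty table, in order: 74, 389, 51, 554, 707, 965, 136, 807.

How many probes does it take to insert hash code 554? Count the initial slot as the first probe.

2

Insert 74: h=6, slot 6 empty => index 6.
Insert 389: h=9, slot 9 empty => index 9.
Insert 51: h=4, slot 4 empty => index 4.
Insert 554: h=9, slot 9 occupied => index 10.
Insert 707: h=7, slot 7 empty => index 7.
Insert 965: h=6, slots 6,7 occupied => index 8.
Insert 136: h=9, slots 9,10 occupied => index 0.
Insert 807: h=9, slots 9,10,0 occupied => index 1.
Table: [136, 807, ., ., 51, ., 74, 707, 965, 389, 554]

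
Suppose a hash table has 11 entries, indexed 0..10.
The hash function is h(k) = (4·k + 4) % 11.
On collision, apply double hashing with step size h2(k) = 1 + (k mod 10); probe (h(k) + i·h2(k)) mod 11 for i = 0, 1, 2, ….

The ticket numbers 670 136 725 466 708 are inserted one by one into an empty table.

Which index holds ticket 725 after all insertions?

6

670 hashes to 0; slot 0 is free -> place at 0.
136 hashes to 9; slot 9 is free -> place at 9.
725 hashes to 0, h2=6; 0 taken -> place at 6.
466 hashes to 9, h2=7; 9 taken -> place at 5.
708 hashes to 9, h2=9; 9 taken -> place at 7.
Table: [670, _, _, _, _, 466, 725, 708, _, 136, _]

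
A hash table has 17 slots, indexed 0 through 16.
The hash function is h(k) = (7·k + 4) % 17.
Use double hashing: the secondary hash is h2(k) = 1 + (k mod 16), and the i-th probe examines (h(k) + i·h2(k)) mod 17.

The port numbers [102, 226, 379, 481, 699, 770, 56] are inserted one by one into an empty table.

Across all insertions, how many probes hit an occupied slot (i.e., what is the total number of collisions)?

Insert 102: h=4, slot 4 empty -> index 4.
Insert 226: h=5, slot 5 empty -> index 5.
Insert 379: h=5, h2=12, slot 5 occupied -> index 0.
Insert 481: h=5, h2=2, slot 5 occupied -> index 7.
Insert 699: h=1, slot 1 empty -> index 1.
Insert 770: h=5, h2=3, slot 5 occupied -> index 8.
Insert 56: h=5, h2=9, slot 5 occupied -> index 14.
Table: [379, 699, —, —, 102, 226, —, 481, 770, —, —, —, —, —, 56, —, —]

4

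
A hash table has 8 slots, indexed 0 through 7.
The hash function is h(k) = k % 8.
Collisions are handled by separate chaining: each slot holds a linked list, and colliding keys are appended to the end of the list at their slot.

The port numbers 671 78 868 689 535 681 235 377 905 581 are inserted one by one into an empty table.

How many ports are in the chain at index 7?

Insert 671: h=7, bucket 7 empty → new chain.
Insert 78: h=6, bucket 6 empty → new chain.
Insert 868: h=4, bucket 4 empty → new chain.
Insert 689: h=1, bucket 1 empty → new chain.
Insert 535: h=7, bucket 7 nonempty → append to chain.
Insert 681: h=1, bucket 1 nonempty → append to chain.
Insert 235: h=3, bucket 3 empty → new chain.
Insert 377: h=1, bucket 1 nonempty → append to chain.
Insert 905: h=1, bucket 1 nonempty → append to chain.
Insert 581: h=5, bucket 5 empty → new chain.
Final buckets:
0: .
1: 689 -> 681 -> 377 -> 905
2: .
3: 235
4: 868
5: 581
6: 78
7: 671 -> 535

2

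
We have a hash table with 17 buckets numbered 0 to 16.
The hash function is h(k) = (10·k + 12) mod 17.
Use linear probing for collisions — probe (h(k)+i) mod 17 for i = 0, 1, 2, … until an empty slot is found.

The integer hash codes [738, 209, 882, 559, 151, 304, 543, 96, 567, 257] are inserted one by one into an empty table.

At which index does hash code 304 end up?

Insert 738: h=14, slot 14 empty -> index 14.
Insert 209: h=11, slot 11 empty -> index 11.
Insert 882: h=9, slot 9 empty -> index 9.
Insert 559: h=9, slot 9 occupied -> index 10.
Insert 151: h=9, slots 9,10,11 occupied -> index 12.
Insert 304: h=9, slots 9,10,11,12 occupied -> index 13.
Insert 543: h=2, slot 2 empty -> index 2.
Insert 96: h=3, slot 3 empty -> index 3.
Insert 567: h=4, slot 4 empty -> index 4.
Insert 257: h=15, slot 15 empty -> index 15.
Table: [., ., 543, 96, 567, ., ., ., ., 882, 559, 209, 151, 304, 738, 257, .]

13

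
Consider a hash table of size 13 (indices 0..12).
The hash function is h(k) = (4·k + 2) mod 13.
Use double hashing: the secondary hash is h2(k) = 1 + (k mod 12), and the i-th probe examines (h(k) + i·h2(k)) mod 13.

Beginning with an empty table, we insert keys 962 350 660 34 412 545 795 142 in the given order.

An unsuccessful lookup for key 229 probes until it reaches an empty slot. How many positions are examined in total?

4

962: h=2 → slot 2
350: h=11 → slot 11
660: h=3 → slot 3
34: h=8 → slot 8
412: h=12 → slot 12
545: h=11, h2=6, probe 11,4 → slot 4
795: h=10 → slot 10
142: h=11, h2=11, probe 11,9 → slot 9
Table: [—, —, 962, 660, 545, —, —, —, 34, 142, 795, 350, 412]
Lookup 229: h=8, h2=2, probe 8,10,12,1 → slot 1 empty, not found.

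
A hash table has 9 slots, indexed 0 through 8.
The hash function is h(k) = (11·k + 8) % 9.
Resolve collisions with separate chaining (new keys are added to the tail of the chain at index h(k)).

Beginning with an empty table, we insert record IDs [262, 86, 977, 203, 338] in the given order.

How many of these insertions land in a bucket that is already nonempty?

262 -> bucket 1
86 -> bucket 0
977 -> bucket 0 (collision)
203 -> bucket 0 (collision)
338 -> bucket 0 (collision)
Final buckets:
0: 86 -> 977 -> 203 -> 338
1: 262
2: ∅
3: ∅
4: ∅
5: ∅
6: ∅
7: ∅
8: ∅

3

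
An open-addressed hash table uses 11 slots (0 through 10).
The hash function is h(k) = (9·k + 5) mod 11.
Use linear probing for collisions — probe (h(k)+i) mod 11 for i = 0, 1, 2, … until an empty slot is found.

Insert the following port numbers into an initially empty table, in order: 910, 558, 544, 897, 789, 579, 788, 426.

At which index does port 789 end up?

910: h=0 => slot 0
558: h=0, probe 0,1 => slot 1
544: h=6 => slot 6
897: h=4 => slot 4
789: h=0, probe 0,1,2 => slot 2
579: h=2, probe 2,3 => slot 3
788: h=2, probe 2,3,4,5 => slot 5
426: h=0, probe 0,1,2,3,4,5,6,7 => slot 7
Table: [910, 558, 789, 579, 897, 788, 544, 426, —, —, —]

2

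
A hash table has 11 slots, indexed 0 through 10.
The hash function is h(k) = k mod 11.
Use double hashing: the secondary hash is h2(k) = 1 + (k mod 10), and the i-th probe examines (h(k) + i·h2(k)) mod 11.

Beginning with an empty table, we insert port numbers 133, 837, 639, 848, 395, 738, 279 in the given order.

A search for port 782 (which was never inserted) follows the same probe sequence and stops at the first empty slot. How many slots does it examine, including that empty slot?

Insert 133: h=1, slot 1 empty → index 1.
Insert 837: h=1, h2=8, slot 1 occupied → index 9.
Insert 639: h=1, h2=10, slot 1 occupied → index 0.
Insert 848: h=1, h2=9, slot 1 occupied → index 10.
Insert 395: h=10, h2=6, slot 10 occupied → index 5.
Insert 738: h=1, h2=9, slots 1,10 occupied → index 8.
Insert 279: h=4, slot 4 empty → index 4.
Table: [639, 133, ∅, ∅, 279, 395, ∅, ∅, 738, 837, 848]
Lookup 782: h=1, h2=3, probe 1,4,7 → slot 7 empty, not found.

3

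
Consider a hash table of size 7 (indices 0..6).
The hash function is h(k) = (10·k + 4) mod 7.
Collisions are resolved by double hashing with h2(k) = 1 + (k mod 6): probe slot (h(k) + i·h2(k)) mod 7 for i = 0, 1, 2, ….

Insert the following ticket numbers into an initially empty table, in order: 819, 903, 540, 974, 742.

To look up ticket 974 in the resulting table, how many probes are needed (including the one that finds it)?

2

Insert 819: h=4, slot 4 empty => index 4.
Insert 903: h=4, h2=4, slot 4 occupied => index 1.
Insert 540: h=0, slot 0 empty => index 0.
Insert 974: h=0, h2=3, slot 0 occupied => index 3.
Insert 742: h=4, h2=5, slot 4 occupied => index 2.
Table: [540, 903, 742, 974, 819, ∅, ∅]
Lookup 974: h=0, h2=3, probe 0,3 → found at 3.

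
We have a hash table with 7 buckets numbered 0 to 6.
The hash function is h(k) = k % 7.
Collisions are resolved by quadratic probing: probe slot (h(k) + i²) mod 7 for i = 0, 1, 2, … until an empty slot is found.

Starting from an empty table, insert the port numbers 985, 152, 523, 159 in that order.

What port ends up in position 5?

Insert 985: h=5, slot 5 empty -> index 5.
Insert 152: h=5, slot 5 occupied -> index 6.
Insert 523: h=5, slots 5,6 occupied -> index 2.
Insert 159: h=5, slots 5,6,2 occupied -> index 0.
Table: [159, —, 523, —, —, 985, 152]

985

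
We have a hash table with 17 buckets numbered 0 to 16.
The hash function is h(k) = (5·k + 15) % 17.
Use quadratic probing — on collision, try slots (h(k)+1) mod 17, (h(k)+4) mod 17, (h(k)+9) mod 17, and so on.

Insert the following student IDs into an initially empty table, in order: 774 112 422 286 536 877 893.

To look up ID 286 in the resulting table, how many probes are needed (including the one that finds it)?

774 hashes to 9; slot 9 is free => place at 9.
112 hashes to 14; slot 14 is free => place at 14.
422 hashes to 0; slot 0 is free => place at 0.
286 hashes to 0; 0 taken => place at 1.
536 hashes to 9; 9 taken => place at 10.
877 hashes to 14; 14 taken => place at 15.
893 hashes to 9; 9,10 taken => place at 13.
Table: [422, 286, ∅, ∅, ∅, ∅, ∅, ∅, ∅, 774, 536, ∅, ∅, 893, 112, 877, ∅]
Lookup 286: h=0, probe 0,1 → found at 1.

2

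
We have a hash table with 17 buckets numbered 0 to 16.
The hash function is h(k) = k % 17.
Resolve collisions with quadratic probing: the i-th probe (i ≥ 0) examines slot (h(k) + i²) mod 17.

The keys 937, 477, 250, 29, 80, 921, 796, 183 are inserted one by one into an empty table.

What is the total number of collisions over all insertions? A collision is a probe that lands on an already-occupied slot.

937 hashes to 2; slot 2 is free → place at 2.
477 hashes to 1; slot 1 is free → place at 1.
250 hashes to 12; slot 12 is free → place at 12.
29 hashes to 12; 12 taken → place at 13.
80 hashes to 12; 12,13 taken → place at 16.
921 hashes to 3; slot 3 is free → place at 3.
796 hashes to 14; slot 14 is free → place at 14.
183 hashes to 13; 13,14 taken → place at 0.
Table: [183, 477, 937, 921, -, -, -, -, -, -, -, -, 250, 29, 796, -, 80]

5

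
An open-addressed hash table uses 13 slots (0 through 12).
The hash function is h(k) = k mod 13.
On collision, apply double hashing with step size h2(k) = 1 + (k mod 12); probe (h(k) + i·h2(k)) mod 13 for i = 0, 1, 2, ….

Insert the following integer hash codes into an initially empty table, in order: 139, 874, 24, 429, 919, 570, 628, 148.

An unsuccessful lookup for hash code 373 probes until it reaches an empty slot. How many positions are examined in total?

4

139: h=9 → slot 9
874: h=3 → slot 3
24: h=11 → slot 11
429: h=0 → slot 0
919: h=9, h2=8, probe 9,4 → slot 4
570: h=11, h2=7, probe 11,5 → slot 5
628: h=4, h2=5, probe 4,9,1 → slot 1
148: h=5, h2=5, probe 5,10 → slot 10
Table: [429, 628, -, 874, 919, 570, -, -, -, 139, 148, 24, -]
Lookup 373: h=9, h2=2, probe 9,11,0,2 → slot 2 empty, not found.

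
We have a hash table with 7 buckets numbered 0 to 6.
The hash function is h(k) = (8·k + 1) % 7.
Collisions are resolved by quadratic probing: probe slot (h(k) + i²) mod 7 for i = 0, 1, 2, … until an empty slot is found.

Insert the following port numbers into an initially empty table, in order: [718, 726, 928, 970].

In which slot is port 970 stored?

718: h=5 -> slot 5
726: h=6 -> slot 6
928: h=5, probe 5,6,2 -> slot 2
970: h=5, probe 5,6,2,0 -> slot 0
Table: [970, -, 928, -, -, 718, 726]

0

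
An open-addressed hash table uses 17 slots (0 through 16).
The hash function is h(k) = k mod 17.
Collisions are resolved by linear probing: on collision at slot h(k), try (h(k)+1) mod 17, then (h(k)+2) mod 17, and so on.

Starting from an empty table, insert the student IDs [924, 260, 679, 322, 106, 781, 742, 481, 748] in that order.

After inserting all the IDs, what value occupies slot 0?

322

924: h=6 => slot 6
260: h=5 => slot 5
679: h=16 => slot 16
322: h=16, probe 16,0 => slot 0
106: h=4 => slot 4
781: h=16, probe 16,0,1 => slot 1
742: h=11 => slot 11
481: h=5, probe 5,6,7 => slot 7
748: h=0, probe 0,1,2 => slot 2
Table: [322, 781, 748, -, 106, 260, 924, 481, -, -, -, 742, -, -, -, -, 679]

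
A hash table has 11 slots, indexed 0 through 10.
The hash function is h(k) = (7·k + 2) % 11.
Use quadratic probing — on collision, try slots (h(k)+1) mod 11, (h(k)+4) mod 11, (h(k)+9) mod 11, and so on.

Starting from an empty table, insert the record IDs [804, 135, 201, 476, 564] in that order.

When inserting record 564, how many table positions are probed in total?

804: h=9 -> slot 9
135: h=1 -> slot 1
201: h=1, probe 1,2 -> slot 2
476: h=1, probe 1,2,5 -> slot 5
564: h=1, probe 1,2,5,10 -> slot 10
Table: [-, 135, 201, -, -, 476, -, -, -, 804, 564]

4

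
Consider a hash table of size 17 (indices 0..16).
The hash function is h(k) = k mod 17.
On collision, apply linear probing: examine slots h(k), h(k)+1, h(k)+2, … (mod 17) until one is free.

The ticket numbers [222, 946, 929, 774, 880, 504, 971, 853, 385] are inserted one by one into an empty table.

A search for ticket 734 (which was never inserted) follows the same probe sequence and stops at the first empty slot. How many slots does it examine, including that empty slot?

2

222: h=1 => slot 1
946: h=11 => slot 11
929: h=11, probe 11,12 => slot 12
774: h=9 => slot 9
880: h=13 => slot 13
504: h=11, probe 11,12,13,14 => slot 14
971: h=2 => slot 2
853: h=3 => slot 3
385: h=11, probe 11,12,13,14,15 => slot 15
Table: [_, 222, 971, 853, _, _, _, _, _, 774, _, 946, 929, 880, 504, 385, _]
Lookup 734: h=3, probe 3,4 → slot 4 empty, not found.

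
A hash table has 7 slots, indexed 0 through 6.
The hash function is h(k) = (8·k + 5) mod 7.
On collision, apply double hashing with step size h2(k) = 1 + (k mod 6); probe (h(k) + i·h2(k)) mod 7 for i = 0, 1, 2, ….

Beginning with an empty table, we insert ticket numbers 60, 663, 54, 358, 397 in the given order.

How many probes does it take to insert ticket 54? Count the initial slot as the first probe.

60 hashes to 2; slot 2 is free → place at 2.
663 hashes to 3; slot 3 is free → place at 3.
54 hashes to 3, h2=1; 3 taken → place at 4.
358 hashes to 6; slot 6 is free → place at 6.
397 hashes to 3, h2=2; 3 taken → place at 5.
Table: [., ., 60, 663, 54, 397, 358]

2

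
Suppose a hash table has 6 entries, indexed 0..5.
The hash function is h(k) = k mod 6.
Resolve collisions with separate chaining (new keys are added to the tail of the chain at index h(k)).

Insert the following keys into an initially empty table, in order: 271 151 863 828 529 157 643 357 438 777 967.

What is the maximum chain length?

271 → bucket 1
151 → bucket 1 (collision)
863 → bucket 5
828 → bucket 0
529 → bucket 1 (collision)
157 → bucket 1 (collision)
643 → bucket 1 (collision)
357 → bucket 3
438 → bucket 0 (collision)
777 → bucket 3 (collision)
967 → bucket 1 (collision)
Final buckets:
0: 828 -> 438
1: 271 -> 151 -> 529 -> 157 -> 643 -> 967
2: -
3: 357 -> 777
4: -
5: 863

6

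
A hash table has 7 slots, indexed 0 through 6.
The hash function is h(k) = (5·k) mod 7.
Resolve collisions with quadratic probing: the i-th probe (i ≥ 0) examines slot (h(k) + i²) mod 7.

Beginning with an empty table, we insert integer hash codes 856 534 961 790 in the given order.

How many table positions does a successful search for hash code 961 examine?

3

856 hashes to 3; slot 3 is free → place at 3.
534 hashes to 3; 3 taken → place at 4.
961 hashes to 3; 3,4 taken → place at 0.
790 hashes to 2; slot 2 is free → place at 2.
Table: [961, ., 790, 856, 534, ., .]
Lookup 961: h=3, probe 3,4,0 → found at 0.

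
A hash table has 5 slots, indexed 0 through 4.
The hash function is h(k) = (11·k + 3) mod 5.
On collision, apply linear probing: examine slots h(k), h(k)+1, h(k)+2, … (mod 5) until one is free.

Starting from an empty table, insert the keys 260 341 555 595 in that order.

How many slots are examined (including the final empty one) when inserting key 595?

4

260: h=3 => slot 3
341: h=4 => slot 4
555: h=3, probe 3,4,0 => slot 0
595: h=3, probe 3,4,0,1 => slot 1
Table: [555, 595, ∅, 260, 341]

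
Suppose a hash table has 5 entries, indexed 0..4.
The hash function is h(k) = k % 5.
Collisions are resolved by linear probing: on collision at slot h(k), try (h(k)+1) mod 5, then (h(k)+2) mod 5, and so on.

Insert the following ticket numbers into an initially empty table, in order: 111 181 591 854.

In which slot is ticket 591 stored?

3

Insert 111: h=1, slot 1 empty → index 1.
Insert 181: h=1, slot 1 occupied → index 2.
Insert 591: h=1, slots 1,2 occupied → index 3.
Insert 854: h=4, slot 4 empty → index 4.
Table: [_, 111, 181, 591, 854]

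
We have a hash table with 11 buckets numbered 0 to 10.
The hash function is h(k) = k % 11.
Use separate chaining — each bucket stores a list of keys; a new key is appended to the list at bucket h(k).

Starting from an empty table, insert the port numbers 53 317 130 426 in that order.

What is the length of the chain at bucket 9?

Insert 53: h=9, bucket 9 empty → new chain.
Insert 317: h=9, bucket 9 nonempty → append to chain.
Insert 130: h=9, bucket 9 nonempty → append to chain.
Insert 426: h=8, bucket 8 empty → new chain.
Final buckets:
0: .
1: .
2: .
3: .
4: .
5: .
6: .
7: .
8: 426
9: 53 -> 317 -> 130
10: .

3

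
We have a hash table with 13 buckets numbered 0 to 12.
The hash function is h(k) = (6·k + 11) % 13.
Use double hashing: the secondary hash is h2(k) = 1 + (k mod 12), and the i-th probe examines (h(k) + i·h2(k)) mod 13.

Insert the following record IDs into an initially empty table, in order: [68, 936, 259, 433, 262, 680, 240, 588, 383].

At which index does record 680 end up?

Insert 68: h=3, slot 3 empty => index 3.
Insert 936: h=11, slot 11 empty => index 11.
Insert 259: h=5, slot 5 empty => index 5.
Insert 433: h=9, slot 9 empty => index 9.
Insert 262: h=10, slot 10 empty => index 10.
Insert 680: h=9, h2=9, slots 9,5 occupied => index 1.
Insert 240: h=8, slot 8 empty => index 8.
Insert 588: h=3, h2=1, slot 3 occupied => index 4.
Insert 383: h=8, h2=12, slot 8 occupied => index 7.
Table: [-, 680, -, 68, 588, 259, -, 383, 240, 433, 262, 936, -]

1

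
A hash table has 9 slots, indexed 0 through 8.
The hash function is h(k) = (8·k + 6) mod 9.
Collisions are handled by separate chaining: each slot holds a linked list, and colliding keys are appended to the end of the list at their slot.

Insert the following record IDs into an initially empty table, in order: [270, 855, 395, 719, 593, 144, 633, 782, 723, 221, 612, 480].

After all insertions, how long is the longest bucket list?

270 → bucket 6
855 → bucket 6 (collision)
395 → bucket 7
719 → bucket 7 (collision)
593 → bucket 7 (collision)
144 → bucket 6 (collision)
633 → bucket 3
782 → bucket 7 (collision)
723 → bucket 3 (collision)
221 → bucket 1
612 → bucket 6 (collision)
480 → bucket 3 (collision)
Final buckets:
0: ∅
1: 221
2: ∅
3: 633 -> 723 -> 480
4: ∅
5: ∅
6: 270 -> 855 -> 144 -> 612
7: 395 -> 719 -> 593 -> 782
8: ∅

4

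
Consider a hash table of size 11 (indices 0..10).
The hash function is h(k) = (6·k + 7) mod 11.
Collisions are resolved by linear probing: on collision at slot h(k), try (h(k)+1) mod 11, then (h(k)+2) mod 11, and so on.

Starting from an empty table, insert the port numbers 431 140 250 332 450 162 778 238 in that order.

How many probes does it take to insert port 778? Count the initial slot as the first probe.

5

Insert 431: h=8, slot 8 empty → index 8.
Insert 140: h=0, slot 0 empty → index 0.
Insert 250: h=0, slot 0 occupied → index 1.
Insert 332: h=8, slot 8 occupied → index 9.
Insert 450: h=1, slot 1 occupied → index 2.
Insert 162: h=0, slots 0,1,2 occupied → index 3.
Insert 778: h=0, slots 0,1,2,3 occupied → index 4.
Insert 238: h=5, slot 5 empty → index 5.
Table: [140, 250, 450, 162, 778, 238, ∅, ∅, 431, 332, ∅]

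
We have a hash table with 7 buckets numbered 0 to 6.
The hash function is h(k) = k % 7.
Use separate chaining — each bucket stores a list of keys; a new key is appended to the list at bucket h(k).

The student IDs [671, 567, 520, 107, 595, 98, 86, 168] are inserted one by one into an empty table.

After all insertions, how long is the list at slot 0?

Insert 671: h=6, bucket 6 empty → new chain.
Insert 567: h=0, bucket 0 empty → new chain.
Insert 520: h=2, bucket 2 empty → new chain.
Insert 107: h=2, bucket 2 nonempty → append to chain.
Insert 595: h=0, bucket 0 nonempty → append to chain.
Insert 98: h=0, bucket 0 nonempty → append to chain.
Insert 86: h=2, bucket 2 nonempty → append to chain.
Insert 168: h=0, bucket 0 nonempty → append to chain.
Final buckets:
0: 567 -> 595 -> 98 -> 168
1: ∅
2: 520 -> 107 -> 86
3: ∅
4: ∅
5: ∅
6: 671

4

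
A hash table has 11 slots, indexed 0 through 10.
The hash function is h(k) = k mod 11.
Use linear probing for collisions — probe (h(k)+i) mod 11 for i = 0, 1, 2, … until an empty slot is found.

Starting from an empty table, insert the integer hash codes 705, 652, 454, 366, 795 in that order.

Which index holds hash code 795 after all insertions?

6

Insert 705: h=1, slot 1 empty → index 1.
Insert 652: h=3, slot 3 empty → index 3.
Insert 454: h=3, slot 3 occupied → index 4.
Insert 366: h=3, slots 3,4 occupied → index 5.
Insert 795: h=3, slots 3,4,5 occupied → index 6.
Table: [., 705, ., 652, 454, 366, 795, ., ., ., .]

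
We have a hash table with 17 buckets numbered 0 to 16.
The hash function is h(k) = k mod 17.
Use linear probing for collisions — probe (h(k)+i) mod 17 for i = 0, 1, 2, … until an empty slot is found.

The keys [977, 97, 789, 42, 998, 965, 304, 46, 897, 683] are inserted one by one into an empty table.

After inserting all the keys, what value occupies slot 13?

998

Insert 977: h=8, slot 8 empty => index 8.
Insert 97: h=12, slot 12 empty => index 12.
Insert 789: h=7, slot 7 empty => index 7.
Insert 42: h=8, slot 8 occupied => index 9.
Insert 998: h=12, slot 12 occupied => index 13.
Insert 965: h=13, slot 13 occupied => index 14.
Insert 304: h=15, slot 15 empty => index 15.
Insert 46: h=12, slots 12,13,14,15 occupied => index 16.
Insert 897: h=13, slots 13,14,15,16 occupied => index 0.
Insert 683: h=3, slot 3 empty => index 3.
Table: [897, -, -, 683, -, -, -, 789, 977, 42, -, -, 97, 998, 965, 304, 46]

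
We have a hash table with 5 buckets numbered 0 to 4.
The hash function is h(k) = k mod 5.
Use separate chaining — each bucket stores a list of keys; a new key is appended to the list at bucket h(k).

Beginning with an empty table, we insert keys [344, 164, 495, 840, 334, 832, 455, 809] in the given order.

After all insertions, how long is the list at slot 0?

3

344 -> bucket 4
164 -> bucket 4 (collision)
495 -> bucket 0
840 -> bucket 0 (collision)
334 -> bucket 4 (collision)
832 -> bucket 2
455 -> bucket 0 (collision)
809 -> bucket 4 (collision)
Final buckets:
0: 495 -> 840 -> 455
1: ∅
2: 832
3: ∅
4: 344 -> 164 -> 334 -> 809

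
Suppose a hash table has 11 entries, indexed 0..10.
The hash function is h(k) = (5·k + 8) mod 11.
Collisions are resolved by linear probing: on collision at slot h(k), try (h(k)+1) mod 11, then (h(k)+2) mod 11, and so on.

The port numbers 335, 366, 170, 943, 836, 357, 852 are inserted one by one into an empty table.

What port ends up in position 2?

170

Insert 335: h=0, slot 0 empty -> index 0.
Insert 366: h=1, slot 1 empty -> index 1.
Insert 170: h=0, slots 0,1 occupied -> index 2.
Insert 943: h=4, slot 4 empty -> index 4.
Insert 836: h=8, slot 8 empty -> index 8.
Insert 357: h=0, slots 0,1,2 occupied -> index 3.
Insert 852: h=0, slots 0,1,2,3,4 occupied -> index 5.
Table: [335, 366, 170, 357, 943, 852, ∅, ∅, 836, ∅, ∅]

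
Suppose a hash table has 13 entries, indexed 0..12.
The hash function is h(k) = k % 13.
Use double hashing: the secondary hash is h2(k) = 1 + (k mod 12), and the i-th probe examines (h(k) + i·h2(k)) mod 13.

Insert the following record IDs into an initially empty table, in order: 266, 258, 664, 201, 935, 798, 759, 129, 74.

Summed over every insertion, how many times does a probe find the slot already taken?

8

266 hashes to 6; slot 6 is free → place at 6.
258 hashes to 11; slot 11 is free → place at 11.
664 hashes to 1; slot 1 is free → place at 1.
201 hashes to 6, h2=10; 6 taken → place at 3.
935 hashes to 12; slot 12 is free → place at 12.
798 hashes to 5; slot 5 is free → place at 5.
759 hashes to 5, h2=4; 5 taken → place at 9.
129 hashes to 12, h2=10; 12,9,6,3 taken → place at 0.
74 hashes to 9, h2=3; 9,12 taken → place at 2.
Table: [129, 664, 74, 201, ., 798, 266, ., ., 759, ., 258, 935]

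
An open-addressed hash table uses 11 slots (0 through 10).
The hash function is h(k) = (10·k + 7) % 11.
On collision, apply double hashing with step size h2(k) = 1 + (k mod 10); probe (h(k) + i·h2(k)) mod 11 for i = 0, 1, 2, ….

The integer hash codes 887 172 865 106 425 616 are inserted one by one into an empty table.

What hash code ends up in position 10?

887 hashes to 0; slot 0 is free → place at 0.
172 hashes to 0, h2=3; 0 taken → place at 3.
865 hashes to 0, h2=6; 0 taken → place at 6.
106 hashes to 0, h2=7; 0 taken → place at 7.
425 hashes to 0, h2=6; 0,6 taken → place at 1.
616 hashes to 7, h2=7; 7,3 taken → place at 10.
Table: [887, 425, ., 172, ., ., 865, 106, ., ., 616]

616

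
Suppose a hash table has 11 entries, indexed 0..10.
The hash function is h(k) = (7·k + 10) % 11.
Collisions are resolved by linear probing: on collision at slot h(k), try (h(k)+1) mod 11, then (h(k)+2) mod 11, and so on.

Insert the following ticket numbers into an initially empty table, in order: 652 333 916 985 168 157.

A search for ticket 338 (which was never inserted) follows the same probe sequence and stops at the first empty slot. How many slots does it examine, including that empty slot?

4

652: h=9 => slot 9
333: h=9, probe 9,10 => slot 10
916: h=9, probe 9,10,0 => slot 0
985: h=8 => slot 8
168: h=9, probe 9,10,0,1 => slot 1
157: h=9, probe 9,10,0,1,2 => slot 2
Table: [916, 168, 157, ∅, ∅, ∅, ∅, ∅, 985, 652, 333]
Lookup 338: h=0, probe 0,1,2,3 → slot 3 empty, not found.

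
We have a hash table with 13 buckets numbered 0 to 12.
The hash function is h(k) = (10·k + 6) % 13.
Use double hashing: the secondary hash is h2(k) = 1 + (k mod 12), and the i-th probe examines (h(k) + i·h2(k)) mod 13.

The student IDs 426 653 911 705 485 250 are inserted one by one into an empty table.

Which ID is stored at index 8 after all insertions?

Insert 426: h=2, slot 2 empty => index 2.
Insert 653: h=10, slot 10 empty => index 10.
Insert 911: h=3, slot 3 empty => index 3.
Insert 705: h=10, h2=10, slot 10 occupied => index 7.
Insert 485: h=7, h2=6, slot 7 occupied => index 0.
Insert 250: h=10, h2=11, slot 10 occupied => index 8.
Table: [485, _, 426, 911, _, _, _, 705, 250, _, 653, _, _]

250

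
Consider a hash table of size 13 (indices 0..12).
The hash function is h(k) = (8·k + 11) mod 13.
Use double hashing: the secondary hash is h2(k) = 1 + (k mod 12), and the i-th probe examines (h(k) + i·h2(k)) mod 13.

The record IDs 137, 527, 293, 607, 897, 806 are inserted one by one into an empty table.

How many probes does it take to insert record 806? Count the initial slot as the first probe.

137: h=2 -> slot 2
527: h=2, h2=12, probe 2,1 -> slot 1
293: h=2, h2=6, probe 2,8 -> slot 8
607: h=5 -> slot 5
897: h=11 -> slot 11
806: h=11, h2=3, probe 11,1,4 -> slot 4
Table: [-, 527, 137, -, 806, 607, -, -, 293, -, -, 897, -]

3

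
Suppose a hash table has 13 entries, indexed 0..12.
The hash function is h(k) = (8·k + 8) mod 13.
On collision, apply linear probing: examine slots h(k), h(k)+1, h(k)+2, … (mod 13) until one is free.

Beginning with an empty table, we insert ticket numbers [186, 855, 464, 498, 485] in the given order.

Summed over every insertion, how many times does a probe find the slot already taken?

5

186: h=1 → slot 1
855: h=10 → slot 10
464: h=2 → slot 2
498: h=1, probe 1,2,3 → slot 3
485: h=1, probe 1,2,3,4 → slot 4
Table: [∅, 186, 464, 498, 485, ∅, ∅, ∅, ∅, ∅, 855, ∅, ∅]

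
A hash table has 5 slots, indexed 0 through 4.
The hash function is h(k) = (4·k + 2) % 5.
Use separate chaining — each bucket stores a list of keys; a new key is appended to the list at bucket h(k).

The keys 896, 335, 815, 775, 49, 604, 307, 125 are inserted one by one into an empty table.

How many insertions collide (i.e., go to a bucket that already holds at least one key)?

896 → bucket 1
335 → bucket 2
815 → bucket 2 (collision)
775 → bucket 2 (collision)
49 → bucket 3
604 → bucket 3 (collision)
307 → bucket 0
125 → bucket 2 (collision)
Final buckets:
0: 307
1: 896
2: 335 -> 815 -> 775 -> 125
3: 49 -> 604
4: ∅

4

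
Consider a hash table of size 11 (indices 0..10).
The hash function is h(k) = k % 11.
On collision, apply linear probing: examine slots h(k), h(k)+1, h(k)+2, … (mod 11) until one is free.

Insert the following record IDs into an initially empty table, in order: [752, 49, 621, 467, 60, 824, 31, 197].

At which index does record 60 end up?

8

752: h=4 → slot 4
49: h=5 → slot 5
621: h=5, probe 5,6 → slot 6
467: h=5, probe 5,6,7 → slot 7
60: h=5, probe 5,6,7,8 → slot 8
824: h=10 → slot 10
31: h=9 → slot 9
197: h=10, probe 10,0 → slot 0
Table: [197, -, -, -, 752, 49, 621, 467, 60, 31, 824]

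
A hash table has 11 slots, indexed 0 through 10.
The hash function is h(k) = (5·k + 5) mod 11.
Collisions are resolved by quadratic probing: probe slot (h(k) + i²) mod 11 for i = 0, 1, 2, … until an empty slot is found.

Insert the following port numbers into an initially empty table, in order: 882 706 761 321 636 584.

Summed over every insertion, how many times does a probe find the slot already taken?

882 hashes to 4; slot 4 is free => place at 4.
706 hashes to 4; 4 taken => place at 5.
761 hashes to 4; 4,5 taken => place at 8.
321 hashes to 4; 4,5,8 taken => place at 2.
636 hashes to 6; slot 6 is free => place at 6.
584 hashes to 10; slot 10 is free => place at 10.
Table: [_, _, 321, _, 882, 706, 636, _, 761, _, 584]

6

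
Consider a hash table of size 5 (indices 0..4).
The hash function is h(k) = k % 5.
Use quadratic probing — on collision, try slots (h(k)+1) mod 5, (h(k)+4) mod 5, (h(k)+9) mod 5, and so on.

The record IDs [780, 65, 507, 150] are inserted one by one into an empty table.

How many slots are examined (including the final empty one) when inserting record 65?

Insert 780: h=0, slot 0 empty => index 0.
Insert 65: h=0, slot 0 occupied => index 1.
Insert 507: h=2, slot 2 empty => index 2.
Insert 150: h=0, slots 0,1 occupied => index 4.
Table: [780, 65, 507, ∅, 150]

2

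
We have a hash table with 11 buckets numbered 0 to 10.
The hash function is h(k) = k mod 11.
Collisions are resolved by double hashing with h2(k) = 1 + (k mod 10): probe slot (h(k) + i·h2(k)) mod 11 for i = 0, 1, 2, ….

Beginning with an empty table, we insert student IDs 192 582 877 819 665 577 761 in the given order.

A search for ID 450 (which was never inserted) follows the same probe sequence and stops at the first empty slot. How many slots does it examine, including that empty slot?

3

192 hashes to 5; slot 5 is free => place at 5.
582 hashes to 10; slot 10 is free => place at 10.
877 hashes to 8; slot 8 is free => place at 8.
819 hashes to 5, h2=10; 5 taken => place at 4.
665 hashes to 5, h2=6; 5 taken => place at 0.
577 hashes to 5, h2=8; 5 taken => place at 2.
761 hashes to 2, h2=2; 2,4 taken => place at 6.
Table: [665, _, 577, _, 819, 192, 761, _, 877, _, 582]
Lookup 450: h=10, h2=1, probe 10,0,1 → slot 1 empty, not found.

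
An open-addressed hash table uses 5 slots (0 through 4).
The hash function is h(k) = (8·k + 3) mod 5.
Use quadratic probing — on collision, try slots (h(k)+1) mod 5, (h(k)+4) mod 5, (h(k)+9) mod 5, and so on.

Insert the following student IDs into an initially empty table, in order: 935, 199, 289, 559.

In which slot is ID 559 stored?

935: h=3 => slot 3
199: h=0 => slot 0
289: h=0, probe 0,1 => slot 1
559: h=0, probe 0,1,4 => slot 4
Table: [199, 289, -, 935, 559]

4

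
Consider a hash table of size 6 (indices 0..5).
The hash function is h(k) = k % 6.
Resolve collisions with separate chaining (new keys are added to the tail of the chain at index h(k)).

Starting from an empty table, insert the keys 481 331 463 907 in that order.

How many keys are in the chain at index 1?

4

Insert 481: h=1, bucket 1 empty -> new chain.
Insert 331: h=1, bucket 1 nonempty -> append to chain.
Insert 463: h=1, bucket 1 nonempty -> append to chain.
Insert 907: h=1, bucket 1 nonempty -> append to chain.
Final buckets:
0: .
1: 481 -> 331 -> 463 -> 907
2: .
3: .
4: .
5: .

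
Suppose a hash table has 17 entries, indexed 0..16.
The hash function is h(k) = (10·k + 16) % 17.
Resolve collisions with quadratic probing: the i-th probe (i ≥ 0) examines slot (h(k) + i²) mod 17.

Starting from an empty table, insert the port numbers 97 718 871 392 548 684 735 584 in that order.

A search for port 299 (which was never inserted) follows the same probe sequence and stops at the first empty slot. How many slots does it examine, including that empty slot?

2

97: h=0 → slot 0
718: h=5 → slot 5
871: h=5, probe 5,6 → slot 6
392: h=9 → slot 9
548: h=5, probe 5,6,9,14 → slot 14
684: h=5, probe 5,6,9,14,4 → slot 4
735: h=5, probe 5,6,9,14,4,13 → slot 13
584: h=8 → slot 8
Table: [97, _, _, _, 684, 718, 871, _, 584, 392, _, _, _, 735, 548, _, _]
Lookup 299: h=14, probe 14,15 → slot 15 empty, not found.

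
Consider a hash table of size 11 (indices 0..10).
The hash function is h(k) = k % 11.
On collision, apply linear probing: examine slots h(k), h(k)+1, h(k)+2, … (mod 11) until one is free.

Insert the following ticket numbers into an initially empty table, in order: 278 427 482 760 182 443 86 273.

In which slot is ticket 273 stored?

2

278: h=3 => slot 3
427: h=9 => slot 9
482: h=9, probe 9,10 => slot 10
760: h=1 => slot 1
182: h=6 => slot 6
443: h=3, probe 3,4 => slot 4
86: h=9, probe 9,10,0 => slot 0
273: h=9, probe 9,10,0,1,2 => slot 2
Table: [86, 760, 273, 278, 443, ., 182, ., ., 427, 482]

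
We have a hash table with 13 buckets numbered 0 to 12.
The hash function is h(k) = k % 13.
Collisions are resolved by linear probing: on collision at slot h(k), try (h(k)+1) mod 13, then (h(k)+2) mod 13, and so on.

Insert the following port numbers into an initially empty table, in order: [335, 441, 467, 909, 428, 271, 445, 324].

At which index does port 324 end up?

335: h=10 → slot 10
441: h=12 → slot 12
467: h=12, probe 12,0 → slot 0
909: h=12, probe 12,0,1 → slot 1
428: h=12, probe 12,0,1,2 → slot 2
271: h=11 → slot 11
445: h=3 → slot 3
324: h=12, probe 12,0,1,2,3,4 → slot 4
Table: [467, 909, 428, 445, 324, —, —, —, —, —, 335, 271, 441]

4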